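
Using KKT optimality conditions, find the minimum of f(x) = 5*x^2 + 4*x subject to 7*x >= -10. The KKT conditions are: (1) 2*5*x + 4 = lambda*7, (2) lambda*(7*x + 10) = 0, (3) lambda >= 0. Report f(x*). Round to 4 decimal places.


Step 1: Try lambda = 0 (constraint inactive).
Stationarity: 2*5*x + 4 = 0
x* = -4/(2*5) = -0.4
Check constraint: 7*-0.4 = -2.8 >= -10 -- satisfied.
Step 2: Compute optimal value.
f(x*) = 5*(-0.4)^2 + 4*(-0.4) = -0.8


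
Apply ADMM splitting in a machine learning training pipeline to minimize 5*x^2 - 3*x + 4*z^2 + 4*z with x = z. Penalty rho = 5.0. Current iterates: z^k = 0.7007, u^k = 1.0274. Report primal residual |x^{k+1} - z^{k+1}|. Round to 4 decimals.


ADMM iteration with rho = 5.0, z^k = 0.7007, u^k = 1.0274
Step 1: x-update.
Minimize 5*x^2 - 3*x + (5.0/2)*(x - 0.7007 + 1.0274)^2
FOC: (2*5 + 5.0)*x = 3 + 5.0*(0.7007 - 1.0274)
x^{k+1} = 0.0911
Step 2: z-update.
Minimize 4*z^2 + 4*z + (5.0/2)*(0.0911 - z + 1.0274)^2
FOC: (2*4 + 5.0)*z = -4 + 5.0*(0.0911 + 1.0274)
z^{k+1} = 0.1225
Step 3: u-update.
u^{k+1} = 1.0274 + 0.0911 - 0.1225 = 0.996
Step 4: Primal residual = |0.0911 - 0.1225| = 0.0314


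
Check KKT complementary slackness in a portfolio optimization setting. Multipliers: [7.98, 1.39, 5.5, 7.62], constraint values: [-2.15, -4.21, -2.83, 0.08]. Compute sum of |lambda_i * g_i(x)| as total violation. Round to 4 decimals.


KKT complementary slackness check:
lambda_1 * g_1 = 7.98 * -2.15 = -17.157
lambda_2 * g_2 = 1.39 * -4.21 = -5.8519
lambda_3 * g_3 = 5.5 * -2.83 = -15.565
lambda_4 * g_4 = 7.62 * 0.08 = 0.6096
Total violation = 17.157 + 5.8519 + 15.565 + 0.6096 = 39.1835


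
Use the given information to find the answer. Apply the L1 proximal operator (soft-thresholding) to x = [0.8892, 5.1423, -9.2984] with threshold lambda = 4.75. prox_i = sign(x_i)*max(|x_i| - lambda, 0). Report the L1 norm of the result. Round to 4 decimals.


Soft-thresholding with lambda = 4.75:
prox(0.8892) = sign(0.8892)*max(|0.8892| - 4.75, 0) = 0.0
prox(5.1423) = sign(5.1423)*max(|5.1423| - 4.75, 0) = 0.3923
prox(-9.2984) = sign(-9.2984)*max(|-9.2984| - 4.75, 0) = -4.5484
prox(x) = [0.0, 0.3923, -4.5484]
||prox(x)||_1 = 0.0 + 0.3923 + 4.5484 = 4.9407


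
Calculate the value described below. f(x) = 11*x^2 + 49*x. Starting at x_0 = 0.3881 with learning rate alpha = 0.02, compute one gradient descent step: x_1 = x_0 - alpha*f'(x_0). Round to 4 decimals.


We compute the gradient at x_0 and apply the update.
f'(x) = 22*x + 49
f'(0.3881) = 22*0.3881 + 49 = 57.5382
x_1 = 0.3881 - 0.02*57.5382 = -0.7627


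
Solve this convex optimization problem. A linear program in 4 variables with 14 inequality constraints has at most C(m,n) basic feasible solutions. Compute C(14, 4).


Each vertex corresponds to some choice of n active constraints out of m, so the number of vertices is at most C(m, n) = m! / (n!(m-n)!).
m = 14, n = 4
Numerator: 14 * 13 * 12 * 11
Denominator: 4! = 24
C(14, 4) = 1001


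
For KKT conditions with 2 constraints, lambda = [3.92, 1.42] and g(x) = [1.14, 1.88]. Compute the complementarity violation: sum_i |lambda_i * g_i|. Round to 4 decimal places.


KKT complementary slackness check:
lambda_1 * g_1 = 3.92 * 1.14 = 4.4688
lambda_2 * g_2 = 1.42 * 1.88 = 2.6696
Total violation = 4.4688 + 2.6696 = 7.1384


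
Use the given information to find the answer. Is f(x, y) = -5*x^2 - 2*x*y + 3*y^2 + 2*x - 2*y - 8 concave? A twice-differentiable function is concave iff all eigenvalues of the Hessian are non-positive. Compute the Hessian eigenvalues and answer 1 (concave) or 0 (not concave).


The Hessian of f(x,y) = -5*x^2 - 2*x*y + 3*y^2 + 2*x - 2*y - 8 is:
H = [[-10, -2], [-2, 6]]
Trace = -10 + 6 = -4
Determinant = -10*6 - (-2)^2 = -64
Discriminant = (-4)^2 - 4*-64 = 272.0
Eigenvalues: lambda_1 = -10.2462, lambda_2 = 6.2462
The function is not concave.

0


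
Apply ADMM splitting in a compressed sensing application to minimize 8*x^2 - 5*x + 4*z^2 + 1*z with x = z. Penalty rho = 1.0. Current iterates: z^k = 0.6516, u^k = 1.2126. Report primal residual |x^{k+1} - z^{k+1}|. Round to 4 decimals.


ADMM iteration with rho = 1.0, z^k = 0.6516, u^k = 1.2126
Step 1: x-update.
Minimize 8*x^2 - 5*x + (1.0/2)*(x - 0.6516 + 1.2126)^2
FOC: (2*8 + 1.0)*x = 5 + 1.0*(0.6516 - 1.2126)
x^{k+1} = 0.2611
Step 2: z-update.
Minimize 4*z^2 + 1*z + (1.0/2)*(0.2611 - z + 1.2126)^2
FOC: (2*4 + 1.0)*z = -1 + 1.0*(0.2611 + 1.2126)
z^{k+1} = 0.0526
Step 3: u-update.
u^{k+1} = 1.2126 + 0.2611 - 0.0526 = 1.4211
Step 4: Primal residual = |0.2611 - 0.0526| = 0.2085


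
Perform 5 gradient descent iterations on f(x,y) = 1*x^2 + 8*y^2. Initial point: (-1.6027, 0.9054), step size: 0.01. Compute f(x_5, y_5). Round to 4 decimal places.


Gradient descent on f(x,y) = 1*x^2 + 8*y^2.
Starting point: (-1.6027, 0.9054), alpha = 0.01
Step 1: grad_x = 2*1*-1.6027 = -3.2054, grad_y = 2*8*0.9054 = 14.4864
  x_1 = -1.6027 - 0.01*-3.2054 = -1.5706
  y_1 = 0.9054 - 0.01*14.4864 = 0.7605
Step 2: grad_x = 2*1*-1.5706 = -3.1413, grad_y = 2*8*0.7605 = 12.1686
  x_2 = -1.5706 - 0.01*-3.1413 = -1.5392
  y_2 = 0.7605 - 0.01*12.1686 = 0.6389
Step 3: grad_x = 2*1*-1.5392 = -3.0785, grad_y = 2*8*0.6389 = 10.2216
  x_3 = -1.5392 - 0.01*-3.0785 = -1.5084
  y_3 = 0.6389 - 0.01*10.2216 = 0.5366
Step 4: grad_x = 2*1*-1.5084 = -3.0169, grad_y = 2*8*0.5366 = 8.5861
  x_4 = -1.5084 - 0.01*-3.0169 = -1.4783
  y_4 = 0.5366 - 0.01*8.5861 = 0.4508
Step 5: grad_x = 2*1*-1.4783 = -2.9566, grad_y = 2*8*0.4508 = 7.2124
  x_5 = -1.4783 - 0.01*-2.9566 = -1.4487
  y_5 = 0.4508 - 0.01*7.2124 = 0.3786
f(-1.4487, 0.3786) = 1*(-1.4487)^2 + 8*0.3786^2 = 3.2458


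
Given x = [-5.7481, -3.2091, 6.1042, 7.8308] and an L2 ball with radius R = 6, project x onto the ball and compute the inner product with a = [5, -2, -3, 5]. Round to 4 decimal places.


Step 1: Compute ||x|| (intermediates to 6 decimals).
||x|| = sqrt((-5.7481)^2 + (-3.2091)^2 + 6.1042^2 + 7.8308^2) = 11.913088
Step 2: Project.
Since ||x|| > R, scale = R/||x|| = 6/11.913088 = 0.503648, proj(x) = scale * x
proj(x) = [-2.895019, -1.616257, 3.074368, 3.943967]
Step 3: Dot product.
a^T * proj(x) = 5*(-2.895019) - 2*(-1.616257) - 3*3.074368 + 5*3.943967 = -0.7459


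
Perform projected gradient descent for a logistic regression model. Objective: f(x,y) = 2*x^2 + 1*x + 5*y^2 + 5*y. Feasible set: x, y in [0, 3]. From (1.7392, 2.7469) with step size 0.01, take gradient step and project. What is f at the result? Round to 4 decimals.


Step 1: Compute gradient at (1.7392, 2.7469).
grad_x = 2*2*1.7392 + 1 = 7.9568
grad_y = 2*5*2.7469 + 5 = 32.469
Step 2: Gradient step.
x_raw = 1.7392 - 0.01*7.9568 = 1.6596
y_raw = 2.7469 - 0.01*32.469 = 2.4222
Step 3: Project onto [0, 3].
x_proj = clip(1.6596) = 1.6596
y_proj = clip(2.4222) = 2.4222
Step 4: Evaluate f.
f(1.6596, 2.4222) = 48.6149


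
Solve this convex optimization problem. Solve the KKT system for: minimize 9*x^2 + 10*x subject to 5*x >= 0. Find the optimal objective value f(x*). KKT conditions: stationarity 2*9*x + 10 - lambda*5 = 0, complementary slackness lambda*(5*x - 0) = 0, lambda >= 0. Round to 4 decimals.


Step 1: Try lambda = 0 (constraint inactive).
x_unc = -10/(2*9) = -0.5556
Check: 5*-0.5556 = -2.778 < 0 -- violated!
Step 2: Constraint must be active: 5*x = 0
x* = 0/5 = 0.0
lambda = (2*9*0.0 + 10)/5 = 2.0
Step 3: Compute optimal value.
f(x*) = 9*0.0^2 + 10*0.0 = 0.0


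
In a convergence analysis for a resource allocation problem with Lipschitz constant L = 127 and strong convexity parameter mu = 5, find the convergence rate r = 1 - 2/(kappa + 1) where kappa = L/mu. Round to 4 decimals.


Step 1: Compute the condition number.
kappa = L/mu = 127/5 = 25.4
Step 2: Compute the convergence rate.
r = 1 - 2/(kappa + 1) = 1 - 2*mu/(L + mu) = (L - mu)/(L + mu) = 122/132 = 0.9242


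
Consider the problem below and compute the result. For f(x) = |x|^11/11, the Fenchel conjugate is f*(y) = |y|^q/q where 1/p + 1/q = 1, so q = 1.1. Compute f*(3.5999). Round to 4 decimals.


The conjugate exponent q satisfies 1/p + 1/q = 1.
p = 11, so q = 11/(11 - 1) = 1.1
|y|^q = 3.5999^1.1 = 4.0918
f*(3.5999) = 4.0918 / 1.1 = 3.7199


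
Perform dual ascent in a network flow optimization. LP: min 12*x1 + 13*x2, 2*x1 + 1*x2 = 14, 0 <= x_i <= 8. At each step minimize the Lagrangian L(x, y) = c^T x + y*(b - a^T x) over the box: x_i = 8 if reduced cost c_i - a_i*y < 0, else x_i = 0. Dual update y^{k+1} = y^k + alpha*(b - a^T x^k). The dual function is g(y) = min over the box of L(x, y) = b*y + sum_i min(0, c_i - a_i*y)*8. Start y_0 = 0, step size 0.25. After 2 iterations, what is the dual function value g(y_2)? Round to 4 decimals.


Dual ascent for LP: min 12*x1 + 13*x2, 2*x1 + 1*x2 = 14, 0 <= x_i <= 8
Step 1: y^k = 0.0, reduced costs: (12.0, 13.0)
  x^k = (0.0, 0.0), subgradient = b - a^T x = 14.0
  y^{k+1} = 0.0 + 0.25*14.0 = 3.5
Step 2: y^k = 3.5, reduced costs: (5.0, 9.5)
  x^k = (0.0, 0.0), subgradient = b - a^T x = 14.0
  y^{k+1} = 3.5 + 0.25*14.0 = 7.0
Dual objective at y_2 = 7.0: reduced costs (-2.0, 6.0), box minimizer x = (8.0, 0.0)
g(y_2) = b*y + (c1 - a1*y)*x1 + (c2 - a2*y)*x2 = 14*7.0 + (-2.0)*8.0 + 6.0*0.0 = 98.0 - 16.0 + 0.0 = 82.0


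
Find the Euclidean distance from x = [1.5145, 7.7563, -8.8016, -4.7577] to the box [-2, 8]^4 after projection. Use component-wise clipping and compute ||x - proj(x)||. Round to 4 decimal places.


Project each component onto [-2, 8].
clip(1.5145) = 1.5145, clip(7.7563) = 7.7563, clip(-8.8016) = -2.0, clip(-4.7577) = -2.0
Projection = [1.5145, 7.7563, -2.0, -2.0]
Squared diffs: [0.0, 0.0, 46.2618, 7.6049]
Distance = sqrt(53.8667) = 7.3394


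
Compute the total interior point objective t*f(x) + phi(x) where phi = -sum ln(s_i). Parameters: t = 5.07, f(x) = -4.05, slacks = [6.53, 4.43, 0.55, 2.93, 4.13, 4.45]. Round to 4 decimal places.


Step 1: Compute log-barrier.
ln values: [1.8764, 1.4884, -0.5978, 1.075, 1.4183, 1.4929]
phi = -(1.8764 + 1.4884 - 0.5978 + 1.075 + 1.4183 + 1.4929) = -6.7532
Step 2: Compute augmented objective.
t*f(x) = 5.07*-4.05 = -20.5335
Total = -20.5335 - 6.7532 = -27.2867


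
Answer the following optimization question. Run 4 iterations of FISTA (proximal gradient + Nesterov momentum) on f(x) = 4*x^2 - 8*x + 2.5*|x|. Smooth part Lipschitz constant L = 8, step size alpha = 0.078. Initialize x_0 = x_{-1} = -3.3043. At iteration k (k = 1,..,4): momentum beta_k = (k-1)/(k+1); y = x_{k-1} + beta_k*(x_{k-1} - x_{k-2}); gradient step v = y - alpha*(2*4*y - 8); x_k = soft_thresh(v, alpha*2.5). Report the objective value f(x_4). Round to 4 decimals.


FISTA on f(x) = 4*x^2 - 8*x + 2.5*|x|
L = 8, alpha = 0.078
Iteration 1: beta = 0.0, y = -3.3043 + 0.0*(-3.3043 + 3.3043) = -3.3043
  grad(y) = -34.4344, v = y - alpha*grad = -0.6184
  prox(v) = soft_thresh(-0.6184, 0.195) = -0.4234
Iteration 2: beta = 0.3333, y = -0.4234 + 0.3333*(-0.4234 + 3.3043) = 0.5369
  grad(y) = -3.705, v = y - alpha*grad = 0.8259
  prox(v) = soft_thresh(0.8259, 0.195) = 0.6309
Iteration 3: beta = 0.5, y = 0.6309 + 0.5*(0.6309 + 0.4234) = 1.158
  grad(y) = 1.2641, v = y - alpha*grad = 1.0594
  prox(v) = soft_thresh(1.0594, 0.195) = 0.8644
Iteration 4: beta = 0.6, y = 0.8644 + 0.6*(0.8644 - 0.6309) = 1.0045
  grad(y) = 0.0363, v = y - alpha*grad = 1.0017
  prox(v) = soft_thresh(1.0017, 0.195) = 0.8067
f(x_4) = 4*0.8067^2 - 8*0.8067 + 2.5*|0.8067| = -1.8338


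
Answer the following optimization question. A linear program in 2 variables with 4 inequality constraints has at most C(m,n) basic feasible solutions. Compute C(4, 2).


Each vertex corresponds to some choice of n active constraints out of m, so the number of vertices is at most C(m, n) = m! / (n!(m-n)!).
m = 4, n = 2
Numerator: 4 * 3
Denominator: 2! = 2
C(4, 2) = 6


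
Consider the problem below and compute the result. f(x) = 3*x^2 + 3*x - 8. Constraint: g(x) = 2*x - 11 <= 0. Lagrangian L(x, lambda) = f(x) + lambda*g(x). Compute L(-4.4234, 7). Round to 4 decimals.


Step 1: Evaluate f(x).
f(-4.4234) = 3*(-4.4234)^2 + 3*(-4.4234) - 8 = 37.4292
Step 2: Evaluate g(x).
g(-4.4234) = 2*-4.4234 - 11 = -19.8468
Step 3: Compute Lagrangian.
L = 37.4292 + 7*-19.8468 = -101.4984


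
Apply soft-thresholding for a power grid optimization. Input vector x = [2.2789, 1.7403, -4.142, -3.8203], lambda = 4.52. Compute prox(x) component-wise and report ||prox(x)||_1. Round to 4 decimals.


Soft-thresholding with lambda = 4.52:
prox(2.2789) = sign(2.2789)*max(|2.2789| - 4.52, 0) = 0.0
prox(1.7403) = sign(1.7403)*max(|1.7403| - 4.52, 0) = 0.0
prox(-4.142) = sign(-4.142)*max(|-4.142| - 4.52, 0) = 0.0
prox(-3.8203) = sign(-3.8203)*max(|-3.8203| - 4.52, 0) = 0.0
prox(x) = [0.0, 0.0, 0.0, 0.0]
||prox(x)||_1 = 0.0 + 0.0 + 0.0 + 0.0 = 0.0


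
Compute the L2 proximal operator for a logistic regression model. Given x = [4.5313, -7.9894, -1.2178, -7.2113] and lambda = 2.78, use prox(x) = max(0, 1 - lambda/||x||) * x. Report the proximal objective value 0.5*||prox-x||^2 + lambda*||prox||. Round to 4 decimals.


Step 1: Compute ||x||.
||x|| = 11.7409
Step 2: Compute scaling factor.
scale = max(0, 1 - 2.78/11.7409) = 0.7632
Step 3: prox(x) = [3.4584, -6.0977, -0.9295, -5.5038]
||prox(x)|| = 8.9609
Step 4: Proximal objective.
0.5*||prox-x||^2 = 3.8642
lambda*||prox|| = 24.9113
Total = 28.7755


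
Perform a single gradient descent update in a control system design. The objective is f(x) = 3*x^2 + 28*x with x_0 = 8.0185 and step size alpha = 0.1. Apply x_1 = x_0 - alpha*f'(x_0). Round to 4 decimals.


We compute the gradient at x_0 and apply the update.
f'(x) = 6*x + 28
f'(8.0185) = 6*8.0185 + 28 = 76.111
x_1 = 8.0185 - 0.1*76.111 = 0.4074


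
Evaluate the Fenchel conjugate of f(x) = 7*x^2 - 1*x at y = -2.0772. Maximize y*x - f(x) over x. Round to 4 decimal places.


f*(y) = sup_x {y*x - a*x^2 - b*x} = sup_x {(y-b)*x - a*x^2}
FOC: (y - b) - 2a*x = 0 => x* = (y - b)/(2a)
x* = (-2.0772 + 1)/(2*7) = -0.0769
f*(-2.0772) = (y-b)^2/(4a) = (-2.0772 + 1)^2/(4*7)
= 1.1604/28 = 0.0414


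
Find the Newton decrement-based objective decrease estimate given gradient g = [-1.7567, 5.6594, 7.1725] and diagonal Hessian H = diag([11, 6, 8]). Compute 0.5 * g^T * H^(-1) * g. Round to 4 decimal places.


Step 1: H is diagonal, so H^(-1) * g = [-0.1597, 0.9432, 0.8966].
Step 2: g^T H^(-1) g = sum_i g_i^2 / H_ii
  = (-1.7567)^2/11 + (5.6594)^2/6 + (7.1725)^2/8
  = 0.2805 + 5.3381 + 6.4306 = 12.0493
Step 3: Objective decrease = 0.5 * g^T H^(-1) g = 6.0246


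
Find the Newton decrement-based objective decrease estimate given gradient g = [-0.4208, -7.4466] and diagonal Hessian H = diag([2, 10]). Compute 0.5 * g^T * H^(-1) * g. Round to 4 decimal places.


Step 1: H is diagonal, so H^(-1) * g = [-0.2104, -0.7447].
Step 2: g^T H^(-1) g = sum_i g_i^2 / H_ii
  = (-0.4208)^2/2 + (-7.4466)^2/10
  = 0.0885 + 5.5452 = 5.6337
Step 3: Objective decrease = 0.5 * g^T H^(-1) g = 2.8169


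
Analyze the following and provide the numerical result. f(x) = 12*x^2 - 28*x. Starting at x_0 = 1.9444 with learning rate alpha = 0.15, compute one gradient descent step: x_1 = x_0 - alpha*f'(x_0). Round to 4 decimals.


We compute the gradient at x_0 and apply the update.
f'(x) = 24*x - 28
f'(1.9444) = 24*1.9444 - 28 = 18.6656
x_1 = 1.9444 - 0.15*18.6656 = -0.8554


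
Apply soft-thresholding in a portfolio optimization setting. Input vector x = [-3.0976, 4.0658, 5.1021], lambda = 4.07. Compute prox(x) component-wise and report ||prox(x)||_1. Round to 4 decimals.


Soft-thresholding with lambda = 4.07:
prox(-3.0976) = sign(-3.0976)*max(|-3.0976| - 4.07, 0) = 0.0
prox(4.0658) = sign(4.0658)*max(|4.0658| - 4.07, 0) = 0.0
prox(5.1021) = sign(5.1021)*max(|5.1021| - 4.07, 0) = 1.0321
prox(x) = [0.0, 0.0, 1.0321]
||prox(x)||_1 = 0.0 + 0.0 + 1.0321 = 1.0321


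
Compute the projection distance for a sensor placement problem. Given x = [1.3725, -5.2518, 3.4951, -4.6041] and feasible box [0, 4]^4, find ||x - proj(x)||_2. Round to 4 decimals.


Project each component onto [0, 4].
clip(1.3725) = 1.3725, clip(-5.2518) = 0.0, clip(3.4951) = 3.4951, clip(-4.6041) = 0.0
Projection = [1.3725, 0.0, 3.4951, 0.0]
Squared diffs: [0.0, 27.5814, 0.0, 21.1977]
Distance = sqrt(48.7791) = 6.9842


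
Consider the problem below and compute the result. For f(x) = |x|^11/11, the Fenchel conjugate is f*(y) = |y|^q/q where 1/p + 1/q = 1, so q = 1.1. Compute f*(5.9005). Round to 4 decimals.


The conjugate exponent q satisfies 1/p + 1/q = 1.
p = 11, so q = 11/(11 - 1) = 1.1
|y|^q = 5.9005^1.1 = 7.0466
f*(5.9005) = 7.0466 / 1.1 = 6.406


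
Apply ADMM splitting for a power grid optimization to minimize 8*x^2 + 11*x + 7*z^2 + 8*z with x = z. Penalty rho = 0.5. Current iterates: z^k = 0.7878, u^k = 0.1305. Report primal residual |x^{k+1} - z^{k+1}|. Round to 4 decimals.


ADMM iteration with rho = 0.5, z^k = 0.7878, u^k = 0.1305
Step 1: x-update.
Minimize 8*x^2 + 11*x + (0.5/2)*(x - 0.7878 + 0.1305)^2
FOC: (2*8 + 0.5)*x = -11 + 0.5*(0.7878 - 0.1305)
x^{k+1} = -0.6467
Step 2: z-update.
Minimize 7*z^2 + 8*z + (0.5/2)*(-0.6467 - z + 0.1305)^2
FOC: (2*7 + 0.5)*z = -8 + 0.5*(-0.6467 + 0.1305)
z^{k+1} = -0.5695
Step 3: u-update.
u^{k+1} = 0.1305 - 0.6467 + 0.5695 = 0.0533
Step 4: Primal residual = |-0.6467 + 0.5695| = 0.0772


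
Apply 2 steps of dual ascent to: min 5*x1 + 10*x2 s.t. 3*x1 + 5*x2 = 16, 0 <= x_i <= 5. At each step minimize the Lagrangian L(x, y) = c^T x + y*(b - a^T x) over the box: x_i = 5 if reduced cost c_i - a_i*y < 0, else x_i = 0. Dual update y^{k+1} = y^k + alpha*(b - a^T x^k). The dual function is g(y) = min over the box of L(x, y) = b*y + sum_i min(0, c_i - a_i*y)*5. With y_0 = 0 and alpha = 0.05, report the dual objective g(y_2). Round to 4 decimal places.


Dual ascent for LP: min 5*x1 + 10*x2, 3*x1 + 5*x2 = 16, 0 <= x_i <= 5
Step 1: y^k = 0.0, reduced costs: (5.0, 10.0)
  x^k = (0.0, 0.0), subgradient = b - a^T x = 16.0
  y^{k+1} = 0.0 + 0.05*16.0 = 0.8
Step 2: y^k = 0.8, reduced costs: (2.6, 6.0)
  x^k = (0.0, 0.0), subgradient = b - a^T x = 16.0
  y^{k+1} = 0.8 + 0.05*16.0 = 1.6
Dual objective at y_2 = 1.6: reduced costs (0.2, 2.0), box minimizer x = (0.0, 0.0)
g(y_2) = b*y + (c1 - a1*y)*x1 + (c2 - a2*y)*x2 = 16*1.6 + 0.2*0.0 + 2.0*0.0 = 25.6 + 0.0 + 0.0 = 25.6


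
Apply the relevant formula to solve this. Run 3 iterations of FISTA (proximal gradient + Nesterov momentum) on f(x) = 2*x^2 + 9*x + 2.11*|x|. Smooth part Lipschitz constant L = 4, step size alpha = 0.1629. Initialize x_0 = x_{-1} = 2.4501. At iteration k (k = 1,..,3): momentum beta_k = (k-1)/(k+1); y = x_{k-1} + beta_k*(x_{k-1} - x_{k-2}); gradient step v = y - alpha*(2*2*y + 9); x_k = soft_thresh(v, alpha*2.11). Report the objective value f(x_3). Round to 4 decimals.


FISTA on f(x) = 2*x^2 + 9*x + 2.11*|x|
L = 4, alpha = 0.1629
Iteration 1: beta = 0.0, y = 2.4501 + 0.0*(2.4501 - 2.4501) = 2.4501
  grad(y) = 18.8004, v = y - alpha*grad = -0.6125
  prox(v) = soft_thresh(-0.6125, 0.3437) = -0.2688
Iteration 2: beta = 0.3333, y = -0.2688 + 0.3333*(-0.2688 - 2.4501) = -1.1751
  grad(y) = 4.2998, v = y - alpha*grad = -1.8755
  prox(v) = soft_thresh(-1.8755, 0.3437) = -1.5318
Iteration 3: beta = 0.5, y = -1.5318 + 0.5*(-1.5318 + 0.2688) = -2.1633
  grad(y) = 0.3469, v = y - alpha*grad = -2.2198
  prox(v) = soft_thresh(-2.2198, 0.3437) = -1.8761
f(x_3) = 2*(-1.8761)^2 + 9*(-1.8761) + 2.11*|-1.8761| = -5.8868


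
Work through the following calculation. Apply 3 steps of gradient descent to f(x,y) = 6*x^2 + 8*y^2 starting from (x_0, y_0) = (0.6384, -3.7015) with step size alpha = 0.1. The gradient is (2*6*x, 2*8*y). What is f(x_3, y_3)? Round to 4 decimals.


Gradient descent on f(x,y) = 6*x^2 + 8*y^2.
Starting point: (0.6384, -3.7015), alpha = 0.1
Step 1: grad_x = 2*6*0.6384 = 7.6608, grad_y = 2*8*-3.7015 = -59.224
  x_1 = 0.6384 - 0.1*7.6608 = -0.1277
  y_1 = -3.7015 - 0.1*-59.224 = 2.2209
Step 2: grad_x = 2*6*-0.1277 = -1.5322, grad_y = 2*8*2.2209 = 35.5344
  x_2 = -0.1277 - 0.1*-1.5322 = 0.0255
  y_2 = 2.2209 - 0.1*35.5344 = -1.3325
Step 3: grad_x = 2*6*0.0255 = 0.3064, grad_y = 2*8*-1.3325 = -21.3206
  x_3 = 0.0255 - 0.1*0.3064 = -0.0051
  y_3 = -1.3325 - 0.1*-21.3206 = 0.7995
f(-0.0051, 0.7995) = 6*(-0.0051)^2 + 8*0.7995^2 = 5.1141


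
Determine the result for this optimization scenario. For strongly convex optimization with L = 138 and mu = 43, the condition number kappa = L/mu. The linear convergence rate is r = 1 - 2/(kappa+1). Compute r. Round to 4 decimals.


Step 1: Compute the condition number.
kappa = L/mu = 138/43 = 3.2093
Step 2: Compute the convergence rate.
r = 1 - 2/(kappa + 1) = 1 - 2*mu/(L + mu) = (L - mu)/(L + mu) = 95/181 = 0.5249


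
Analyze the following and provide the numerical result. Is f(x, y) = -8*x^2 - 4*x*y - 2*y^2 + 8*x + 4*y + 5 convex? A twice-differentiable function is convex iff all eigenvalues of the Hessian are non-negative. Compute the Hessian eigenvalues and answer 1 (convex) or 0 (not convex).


The Hessian of f(x,y) = -8*x^2 - 4*x*y - 2*y^2 + 8*x + 4*y + 5 is:
H = [[-16, -4], [-4, -4]]
Trace = -16 - 4 = -20
Determinant = -16*-4 - (-4)^2 = 48
Discriminant = (-20)^2 - 4*48 = 208.0
Eigenvalues: lambda_1 = -17.2111, lambda_2 = -2.7889
The function is not convex.

0


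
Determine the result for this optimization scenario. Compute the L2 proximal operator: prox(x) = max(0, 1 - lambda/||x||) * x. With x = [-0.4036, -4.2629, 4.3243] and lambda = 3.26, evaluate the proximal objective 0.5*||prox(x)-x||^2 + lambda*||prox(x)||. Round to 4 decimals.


Step 1: Compute ||x||.
||x|| = 6.0856
Step 2: Compute scaling factor.
scale = max(0, 1 - 3.26/6.0856) = 0.4643
Step 3: prox(x) = [-0.1874, -1.9793, 2.0078]
||prox(x)|| = 2.8256
Step 4: Proximal objective.
0.5*||prox-x||^2 = 5.3138
lambda*||prox|| = 9.2115
Total = 14.5253


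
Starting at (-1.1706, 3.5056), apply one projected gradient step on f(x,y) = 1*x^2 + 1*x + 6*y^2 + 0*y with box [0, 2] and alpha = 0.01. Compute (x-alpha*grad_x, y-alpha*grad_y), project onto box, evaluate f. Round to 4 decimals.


Step 1: Compute gradient at (-1.1706, 3.5056).
grad_x = 2*1*-1.1706 + 1 = -1.3412
grad_y = 2*6*3.5056 + 0 = 42.0672
Step 2: Gradient step.
x_raw = -1.1706 - 0.01*-1.3412 = -1.1572
y_raw = 3.5056 - 0.01*42.0672 = 3.0849
Step 3: Project onto [0, 2].
x_proj = clip(-1.1572) = 0.0
y_proj = clip(3.0849) = 2.0
Step 4: Evaluate f.
f(0.0, 2.0) = 24.0


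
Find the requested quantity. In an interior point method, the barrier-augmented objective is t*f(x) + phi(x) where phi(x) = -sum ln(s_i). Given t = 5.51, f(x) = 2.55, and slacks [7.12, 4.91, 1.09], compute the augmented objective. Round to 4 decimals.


Step 1: Compute log-barrier.
ln values: [1.9629, 1.5913, 0.0862]
phi = -(1.9629 + 1.5913 + 0.0862) = -3.6404
Step 2: Compute augmented objective.
t*f(x) = 5.51*2.55 = 14.0505
Total = 14.0505 - 3.6404 = 10.4101


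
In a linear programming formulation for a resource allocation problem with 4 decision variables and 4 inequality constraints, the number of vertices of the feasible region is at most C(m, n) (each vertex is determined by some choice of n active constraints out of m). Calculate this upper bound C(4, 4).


Each vertex corresponds to some choice of n active constraints out of m, so the number of vertices is at most C(m, n) = m! / (n!(m-n)!).
m = 4, n = 4
Numerator: 4 * 3 * 2 * 1
Denominator: 4! = 24
C(4, 4) = 1


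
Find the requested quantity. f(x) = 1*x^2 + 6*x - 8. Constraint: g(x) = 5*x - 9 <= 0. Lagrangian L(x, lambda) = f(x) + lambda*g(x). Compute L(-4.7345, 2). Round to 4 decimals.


Step 1: Evaluate f(x).
f(-4.7345) = 1*(-4.7345)^2 + 6*(-4.7345) - 8 = -13.9915
Step 2: Evaluate g(x).
g(-4.7345) = 5*-4.7345 - 9 = -32.6725
Step 3: Compute Lagrangian.
L = -13.9915 + 2*-32.6725 = -79.3365


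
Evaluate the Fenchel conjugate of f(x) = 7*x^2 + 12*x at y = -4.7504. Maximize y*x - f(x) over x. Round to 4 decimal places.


f*(y) = sup_x {y*x - a*x^2 - b*x} = sup_x {(y-b)*x - a*x^2}
FOC: (y - b) - 2a*x = 0 => x* = (y - b)/(2a)
x* = (-4.7504 - 12)/(2*7) = -1.1965
f*(-4.7504) = (y-b)^2/(4a) = (-4.7504 - 12)^2/(4*7)
= 280.5759/28 = 10.0206


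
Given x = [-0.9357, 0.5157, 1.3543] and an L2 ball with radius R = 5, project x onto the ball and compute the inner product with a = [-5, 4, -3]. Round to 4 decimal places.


Step 1: Compute ||x|| (intermediates to 6 decimals).
||x|| = sqrt((-0.9357)^2 + 0.5157^2 + 1.3543^2) = 1.724995
Step 2: Project.
Since ||x|| <= R, proj = x (no scaling needed).
proj(x) = [-0.9357, 0.5157, 1.3543]
Step 3: Dot product.
a^T * proj(x) = -5*(-0.9357) + 4*0.5157 - 3*1.3543 = 2.6784


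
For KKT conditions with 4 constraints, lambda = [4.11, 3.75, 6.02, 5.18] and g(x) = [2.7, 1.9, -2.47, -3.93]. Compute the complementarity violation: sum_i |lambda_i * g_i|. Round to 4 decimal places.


KKT complementary slackness check:
lambda_1 * g_1 = 4.11 * 2.7 = 11.097
lambda_2 * g_2 = 3.75 * 1.9 = 7.125
lambda_3 * g_3 = 6.02 * -2.47 = -14.8694
lambda_4 * g_4 = 5.18 * -3.93 = -20.3574
Total violation = 11.097 + 7.125 + 14.8694 + 20.3574 = 53.4488


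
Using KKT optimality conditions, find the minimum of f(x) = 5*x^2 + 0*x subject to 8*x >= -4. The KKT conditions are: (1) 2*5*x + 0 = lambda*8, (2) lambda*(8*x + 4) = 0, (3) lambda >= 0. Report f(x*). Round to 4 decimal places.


Step 1: Try lambda = 0 (constraint inactive).
Stationarity: 2*5*x + 0 = 0
x* = 0/(2*5) = 0.0
Check constraint: 8*0.0 = 0.0 >= -4 -- satisfied.
Step 2: Compute optimal value.
f(x*) = 5*0.0^2 + 0*0.0 = 0.0


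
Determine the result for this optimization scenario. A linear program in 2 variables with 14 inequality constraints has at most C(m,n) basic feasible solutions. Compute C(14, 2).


Each vertex corresponds to some choice of n active constraints out of m, so the number of vertices is at most C(m, n) = m! / (n!(m-n)!).
m = 14, n = 2
Numerator: 14 * 13
Denominator: 2! = 2
C(14, 2) = 91


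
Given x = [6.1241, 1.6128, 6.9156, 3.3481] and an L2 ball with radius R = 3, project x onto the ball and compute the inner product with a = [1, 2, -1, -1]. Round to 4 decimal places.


Step 1: Compute ||x|| (intermediates to 6 decimals).
||x|| = sqrt(6.1241^2 + 1.6128^2 + 6.9156^2 + 3.3481^2) = 9.956958
Step 2: Project.
Since ||x|| > R, scale = R/||x|| = 3/9.956958 = 0.301297, proj(x) = scale * x
proj(x) = [1.845173, 0.485932, 2.08365, 1.008772]
Step 3: Dot product.
a^T * proj(x) = 1*1.845173 + 2*0.485932 - 1*2.08365 - 1*1.008772 = -0.2754


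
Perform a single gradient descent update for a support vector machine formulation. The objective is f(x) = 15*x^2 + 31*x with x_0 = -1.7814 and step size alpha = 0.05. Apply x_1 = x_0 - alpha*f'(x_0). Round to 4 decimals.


We compute the gradient at x_0 and apply the update.
f'(x) = 30*x + 31
f'(-1.7814) = 30*-1.7814 + 31 = -22.442
x_1 = -1.7814 - 0.05*-22.442 = -0.6593


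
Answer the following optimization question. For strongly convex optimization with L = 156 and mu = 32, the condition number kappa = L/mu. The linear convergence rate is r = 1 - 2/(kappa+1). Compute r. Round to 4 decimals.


Step 1: Compute the condition number.
kappa = L/mu = 156/32 = 4.875
Step 2: Compute the convergence rate.
r = 1 - 2/(kappa + 1) = 1 - 2*mu/(L + mu) = (L - mu)/(L + mu) = 124/188 = 0.6596


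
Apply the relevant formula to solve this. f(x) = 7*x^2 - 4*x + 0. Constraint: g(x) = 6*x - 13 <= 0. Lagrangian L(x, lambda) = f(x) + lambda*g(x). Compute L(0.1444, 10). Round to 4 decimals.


Step 1: Evaluate f(x).
f(0.1444) = 7*0.1444^2 - 4*0.1444 + 0 = -0.4316
Step 2: Evaluate g(x).
g(0.1444) = 6*0.1444 - 13 = -12.1336
Step 3: Compute Lagrangian.
L = -0.4316 + 10*-12.1336 = -121.7676


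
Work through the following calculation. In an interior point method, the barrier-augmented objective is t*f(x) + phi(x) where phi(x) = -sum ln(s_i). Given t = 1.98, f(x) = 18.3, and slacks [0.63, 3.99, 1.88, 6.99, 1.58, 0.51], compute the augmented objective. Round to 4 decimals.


Step 1: Compute log-barrier.
ln values: [-0.462, 1.3838, 0.6313, 1.9445, 0.4574, -0.6733]
phi = -(-0.462 + 1.3838 + 0.6313 + 1.9445 + 0.4574 - 0.6733) = -3.2816
Step 2: Compute augmented objective.
t*f(x) = 1.98*18.3 = 36.234
Total = 36.234 - 3.2816 = 32.9524


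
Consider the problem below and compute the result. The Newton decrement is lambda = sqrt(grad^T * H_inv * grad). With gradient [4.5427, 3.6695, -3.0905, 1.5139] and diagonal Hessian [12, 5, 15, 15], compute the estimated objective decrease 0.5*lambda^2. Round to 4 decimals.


Step 1: H is diagonal, so H^(-1) * g = [0.3786, 0.7339, -0.206, 0.1009].
Step 2: g^T H^(-1) g = sum_i g_i^2 / H_ii
  = (4.5427)^2/12 + (3.6695)^2/5 + (-3.0905)^2/15 + (1.5139)^2/15
  = 1.7197 + 2.693 + 0.6367 + 0.1528 = 5.2023
Step 3: Objective decrease = 0.5 * g^T H^(-1) g = 2.6011


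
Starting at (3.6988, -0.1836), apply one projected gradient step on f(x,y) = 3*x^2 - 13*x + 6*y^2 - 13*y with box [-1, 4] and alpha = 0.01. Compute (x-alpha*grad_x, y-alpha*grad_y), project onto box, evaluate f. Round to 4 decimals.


Step 1: Compute gradient at (3.6988, -0.1836).
grad_x = 2*3*3.6988 - 13 = 9.1928
grad_y = 2*6*-0.1836 - 13 = -15.2032
Step 2: Gradient step.
x_raw = 3.6988 - 0.01*9.1928 = 3.6069
y_raw = -0.1836 - 0.01*-15.2032 = -0.0316
Step 3: Project onto [-1, 4].
x_proj = clip(3.6069) = 3.6069
y_proj = clip(-0.0316) = -0.0316
Step 4: Evaluate f.
f(3.6069, -0.0316) = -7.4444


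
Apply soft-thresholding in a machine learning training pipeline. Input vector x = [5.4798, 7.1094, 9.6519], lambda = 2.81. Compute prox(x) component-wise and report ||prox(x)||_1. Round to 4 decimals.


Soft-thresholding with lambda = 2.81:
prox(5.4798) = sign(5.4798)*max(|5.4798| - 2.81, 0) = 2.6698
prox(7.1094) = sign(7.1094)*max(|7.1094| - 2.81, 0) = 4.2994
prox(9.6519) = sign(9.6519)*max(|9.6519| - 2.81, 0) = 6.8419
prox(x) = [2.6698, 4.2994, 6.8419]
||prox(x)||_1 = 2.6698 + 4.2994 + 6.8419 = 13.8111


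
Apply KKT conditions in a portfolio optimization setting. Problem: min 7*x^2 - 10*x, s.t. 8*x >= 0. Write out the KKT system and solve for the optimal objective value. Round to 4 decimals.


Step 1: Try lambda = 0 (constraint inactive).
Stationarity: 2*7*x - 10 = 0
x* = 10/(2*7) = 5/7 = 0.7143 (rounded; the exact value 5/7 is used below)
Check constraint: 8*0.7143 = 5.7144 >= 0 -- satisfied.
Step 2: Compute optimal value.
f(x*) = 7*(5/7)^2 - 10*(5/7) = -3.5714


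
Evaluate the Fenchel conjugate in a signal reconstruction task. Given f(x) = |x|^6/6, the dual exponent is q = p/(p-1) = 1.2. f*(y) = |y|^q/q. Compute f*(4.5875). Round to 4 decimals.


The conjugate exponent q satisfies 1/p + 1/q = 1.
p = 6, so q = 6/(6 - 1) = 1.2
|y|^q = 4.5875^1.2 = 6.2214
f*(4.5875) = 6.2214 / 1.2 = 5.1845


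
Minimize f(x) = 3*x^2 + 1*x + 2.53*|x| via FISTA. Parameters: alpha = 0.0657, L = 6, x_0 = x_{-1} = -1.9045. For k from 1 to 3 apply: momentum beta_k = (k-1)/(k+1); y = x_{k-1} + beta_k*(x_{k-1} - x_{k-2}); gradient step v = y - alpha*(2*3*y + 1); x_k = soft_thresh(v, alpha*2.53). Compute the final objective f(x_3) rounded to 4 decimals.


FISTA on f(x) = 3*x^2 + 1*x + 2.53*|x|
L = 6, alpha = 0.0657
Iteration 1: beta = 0.0, y = -1.9045 + 0.0*(-1.9045 + 1.9045) = -1.9045
  grad(y) = -10.427, v = y - alpha*grad = -1.2194
  prox(v) = soft_thresh(-1.2194, 0.1662) = -1.0532
Iteration 2: beta = 0.3333, y = -1.0532 + 0.3333*(-1.0532 + 1.9045) = -0.7695
  grad(y) = -3.6168, v = y - alpha*grad = -0.5318
  prox(v) = soft_thresh(-0.5318, 0.1662) = -0.3656
Iteration 3: beta = 0.5, y = -0.3656 + 0.5*(-0.3656 + 1.0532) = -0.0218
  grad(y) = 0.8691, v = y - alpha*grad = -0.0789
  prox(v) = soft_thresh(-0.0789, 0.1662) = 0.0
f(x_3) = 3*0.0^2 + 1*0.0 + 2.53*|0.0| = 0.0


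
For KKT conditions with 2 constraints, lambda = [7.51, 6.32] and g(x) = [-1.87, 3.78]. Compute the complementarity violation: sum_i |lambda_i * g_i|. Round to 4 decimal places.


KKT complementary slackness check:
lambda_1 * g_1 = 7.51 * -1.87 = -14.0437
lambda_2 * g_2 = 6.32 * 3.78 = 23.8896
Total violation = 14.0437 + 23.8896 = 37.9333


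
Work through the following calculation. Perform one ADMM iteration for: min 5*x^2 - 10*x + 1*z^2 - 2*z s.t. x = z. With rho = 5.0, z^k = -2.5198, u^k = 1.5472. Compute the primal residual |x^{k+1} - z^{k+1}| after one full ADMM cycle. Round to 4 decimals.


ADMM iteration with rho = 5.0, z^k = -2.5198, u^k = 1.5472
Step 1: x-update.
Minimize 5*x^2 - 10*x + (5.0/2)*(x + 2.5198 + 1.5472)^2
FOC: (2*5 + 5.0)*x = 10 + 5.0*(-2.5198 - 1.5472)
x^{k+1} = -0.689
Step 2: z-update.
Minimize 1*z^2 - 2*z + (5.0/2)*(-0.689 - z + 1.5472)^2
FOC: (2*1 + 5.0)*z = 2 + 5.0*(-0.689 + 1.5472)
z^{k+1} = 0.8987
Step 3: u-update.
u^{k+1} = 1.5472 - 0.689 - 0.8987 = -0.0405
Step 4: Primal residual = |-0.689 - 0.8987| = 1.5877


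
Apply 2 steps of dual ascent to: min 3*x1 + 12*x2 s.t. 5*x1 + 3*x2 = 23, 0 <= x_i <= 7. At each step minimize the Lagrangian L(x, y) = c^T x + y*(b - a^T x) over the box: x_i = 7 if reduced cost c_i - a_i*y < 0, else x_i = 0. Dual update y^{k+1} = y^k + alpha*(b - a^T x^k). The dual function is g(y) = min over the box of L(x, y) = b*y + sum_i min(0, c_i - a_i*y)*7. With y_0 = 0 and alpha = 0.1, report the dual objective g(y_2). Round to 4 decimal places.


Dual ascent for LP: min 3*x1 + 12*x2, 5*x1 + 3*x2 = 23, 0 <= x_i <= 7
Step 1: y^k = 0.0, reduced costs: (3.0, 12.0)
  x^k = (0.0, 0.0), subgradient = b - a^T x = 23.0
  y^{k+1} = 0.0 + 0.1*23.0 = 2.3
Step 2: y^k = 2.3, reduced costs: (-8.5, 5.1)
  x^k = (7.0, 0.0), subgradient = b - a^T x = -12.0
  y^{k+1} = 2.3 + 0.1*-12.0 = 1.1
Dual objective at y_2 = 1.1: reduced costs (-2.5, 8.7), box minimizer x = (7.0, 0.0)
g(y_2) = b*y + (c1 - a1*y)*x1 + (c2 - a2*y)*x2 = 23*1.1 + (-2.5)*7.0 + 8.7*0.0 = 25.3 - 17.5 + 0.0 = 7.8


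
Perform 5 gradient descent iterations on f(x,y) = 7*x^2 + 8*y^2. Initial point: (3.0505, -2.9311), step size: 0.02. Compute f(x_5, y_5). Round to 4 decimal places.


Gradient descent on f(x,y) = 7*x^2 + 8*y^2.
Starting point: (3.0505, -2.9311), alpha = 0.02
Step 1: grad_x = 2*7*3.0505 = 42.707, grad_y = 2*8*-2.9311 = -46.8976
  x_1 = 3.0505 - 0.02*42.707 = 2.1964
  y_1 = -2.9311 - 0.02*-46.8976 = -1.9931
Step 2: grad_x = 2*7*2.1964 = 30.749, grad_y = 2*8*-1.9931 = -31.8904
  x_2 = 2.1964 - 0.02*30.749 = 1.5814
  y_2 = -1.9931 - 0.02*-31.8904 = -1.3553
Step 3: grad_x = 2*7*1.5814 = 22.1393, grad_y = 2*8*-1.3553 = -21.6855
  x_3 = 1.5814 - 0.02*22.1393 = 1.1386
  y_3 = -1.3553 - 0.02*-21.6855 = -0.9216
Step 4: grad_x = 2*7*1.1386 = 15.9403, grad_y = 2*8*-0.9216 = -14.7461
  x_4 = 1.1386 - 0.02*15.9403 = 0.8198
  y_4 = -0.9216 - 0.02*-14.7461 = -0.6267
Step 5: grad_x = 2*7*0.8198 = 11.477, grad_y = 2*8*-0.6267 = -10.0274
  x_5 = 0.8198 - 0.02*11.477 = 0.5902
  y_5 = -0.6267 - 0.02*-10.0274 = -0.4262
f(0.5902, -0.4262) = 7*0.5902^2 + 8*(-0.4262)^2 = 3.8917


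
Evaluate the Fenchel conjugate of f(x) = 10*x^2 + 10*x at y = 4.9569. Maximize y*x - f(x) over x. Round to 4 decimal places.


f*(y) = sup_x {y*x - a*x^2 - b*x} = sup_x {(y-b)*x - a*x^2}
FOC: (y - b) - 2a*x = 0 => x* = (y - b)/(2a)
x* = (4.9569 - 10)/(2*10) = -0.2522
f*(4.9569) = (y-b)^2/(4a) = (4.9569 - 10)^2/(4*10)
= 25.4329/40 = 0.6358


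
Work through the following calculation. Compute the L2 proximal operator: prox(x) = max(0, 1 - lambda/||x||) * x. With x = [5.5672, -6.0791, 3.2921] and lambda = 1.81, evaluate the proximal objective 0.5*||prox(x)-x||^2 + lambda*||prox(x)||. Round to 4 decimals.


Step 1: Compute ||x||.
||x|| = 8.8762
Step 2: Compute scaling factor.
scale = max(0, 1 - 1.81/8.8762) = 0.7961
Step 3: prox(x) = [4.432, -4.8395, 2.6208]
||prox(x)|| = 7.0662
Step 4: Proximal objective.
0.5*||prox-x||^2 = 1.6381
lambda*||prox|| = 12.7898
Total = 14.4279


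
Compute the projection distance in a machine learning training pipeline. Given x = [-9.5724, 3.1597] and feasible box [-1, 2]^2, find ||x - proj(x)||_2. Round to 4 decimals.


Project each component onto [-1, 2].
clip(-9.5724) = -1.0, clip(3.1597) = 2.0
Projection = [-1.0, 2.0]
Squared diffs: [73.486, 1.3449]
Distance = sqrt(74.8309) = 8.6505


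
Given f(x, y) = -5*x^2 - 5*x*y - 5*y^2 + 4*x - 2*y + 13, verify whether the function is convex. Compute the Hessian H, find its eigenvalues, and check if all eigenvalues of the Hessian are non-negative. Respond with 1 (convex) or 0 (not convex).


The Hessian of f(x,y) = -5*x^2 - 5*x*y - 5*y^2 + 4*x - 2*y + 13 is:
H = [[-10, -5], [-5, -10]]
Trace = -10 - 10 = -20
Determinant = -10*-10 - (-5)^2 = 75
Discriminant = (-20)^2 - 4*75 = 100.0
Eigenvalues: lambda_1 = -15.0, lambda_2 = -5.0
The function is not convex.

0


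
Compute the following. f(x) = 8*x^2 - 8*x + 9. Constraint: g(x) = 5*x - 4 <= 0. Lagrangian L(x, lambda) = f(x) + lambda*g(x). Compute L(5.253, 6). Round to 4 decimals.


Step 1: Evaluate f(x).
f(5.253) = 8*5.253^2 - 8*5.253 + 9 = 187.7281
Step 2: Evaluate g(x).
g(5.253) = 5*5.253 - 4 = 22.265
Step 3: Compute Lagrangian.
L = 187.7281 + 6*22.265 = 321.3181


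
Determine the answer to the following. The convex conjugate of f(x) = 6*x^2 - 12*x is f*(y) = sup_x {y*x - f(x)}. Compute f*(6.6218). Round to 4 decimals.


f*(y) = sup_x {y*x - a*x^2 - b*x} = sup_x {(y-b)*x - a*x^2}
FOC: (y - b) - 2a*x = 0 => x* = (y - b)/(2a)
x* = (6.6218 + 12)/(2*6) = 1.5518
f*(6.6218) = (y-b)^2/(4a) = (6.6218 + 12)^2/(4*6)
= 346.7714/24 = 14.4488


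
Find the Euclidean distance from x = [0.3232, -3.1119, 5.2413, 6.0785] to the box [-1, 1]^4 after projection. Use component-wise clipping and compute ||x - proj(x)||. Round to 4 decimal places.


Project each component onto [-1, 1].
clip(0.3232) = 0.3232, clip(-3.1119) = -1.0, clip(5.2413) = 1.0, clip(6.0785) = 1.0
Projection = [0.3232, -1.0, 1.0, 1.0]
Squared diffs: [0.0, 4.4601, 17.9886, 25.7912]
Distance = sqrt(48.2399) = 6.9455


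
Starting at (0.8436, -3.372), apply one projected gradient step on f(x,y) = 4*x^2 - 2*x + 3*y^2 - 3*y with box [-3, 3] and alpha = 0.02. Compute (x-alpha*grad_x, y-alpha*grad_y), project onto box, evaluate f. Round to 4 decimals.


Step 1: Compute gradient at (0.8436, -3.372).
grad_x = 2*4*0.8436 - 2 = 4.7488
grad_y = 2*3*-3.372 - 3 = -23.232
Step 2: Gradient step.
x_raw = 0.8436 - 0.02*4.7488 = 0.7486
y_raw = -3.372 - 0.02*-23.232 = -2.9074
Step 3: Project onto [-3, 3].
x_proj = clip(0.7486) = 0.7486
y_proj = clip(-2.9074) = -2.9074
Step 4: Evaluate f.
f(0.7486, -2.9074) = 34.8248


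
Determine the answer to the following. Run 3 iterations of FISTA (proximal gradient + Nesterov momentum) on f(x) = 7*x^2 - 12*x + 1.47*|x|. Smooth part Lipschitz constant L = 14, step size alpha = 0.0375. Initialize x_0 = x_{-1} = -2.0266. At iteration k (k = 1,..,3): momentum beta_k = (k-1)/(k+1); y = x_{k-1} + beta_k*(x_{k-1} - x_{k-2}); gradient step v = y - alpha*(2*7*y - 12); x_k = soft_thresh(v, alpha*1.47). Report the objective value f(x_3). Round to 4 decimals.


FISTA on f(x) = 7*x^2 - 12*x + 1.47*|x|
L = 14, alpha = 0.0375
Iteration 1: beta = 0.0, y = -2.0266 + 0.0*(-2.0266 + 2.0266) = -2.0266
  grad(y) = -40.3724, v = y - alpha*grad = -0.5126
  prox(v) = soft_thresh(-0.5126, 0.0551) = -0.4575
Iteration 2: beta = 0.3333, y = -0.4575 + 0.3333*(-0.4575 + 2.0266) = 0.0655
  grad(y) = -11.0827, v = y - alpha*grad = 0.4811
  prox(v) = soft_thresh(0.4811, 0.0551) = 0.426
Iteration 3: beta = 0.5, y = 0.426 + 0.5*(0.426 + 0.4575) = 0.8678
  grad(y) = 0.1485, v = y - alpha*grad = 0.8622
  prox(v) = soft_thresh(0.8622, 0.0551) = 0.8071
f(x_3) = 7*0.8071^2 - 12*0.8071 + 1.47*|0.8071| = -3.9389


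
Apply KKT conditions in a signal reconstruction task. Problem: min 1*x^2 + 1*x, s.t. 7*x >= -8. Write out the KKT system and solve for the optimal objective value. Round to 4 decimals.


Step 1: Try lambda = 0 (constraint inactive).
Stationarity: 2*1*x + 1 = 0
x* = -1/(2*1) = -0.5
Check constraint: 7*-0.5 = -3.5 >= -8 -- satisfied.
Step 2: Compute optimal value.
f(x*) = 1*(-0.5)^2 + 1*(-0.5) = -0.25


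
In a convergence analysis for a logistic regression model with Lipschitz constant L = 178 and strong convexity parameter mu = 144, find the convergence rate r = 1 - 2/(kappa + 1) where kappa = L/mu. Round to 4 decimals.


Step 1: Compute the condition number.
kappa = L/mu = 178/144 = 1.2361
Step 2: Compute the convergence rate.
r = 1 - 2/(kappa + 1) = 1 - 2*mu/(L + mu) = (L - mu)/(L + mu) = 34/322 = 0.1056
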